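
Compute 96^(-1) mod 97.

Step 1: We need x such that 96 * x = 1 (mod 97).
Step 2: Using the extended Euclidean algorithm or trial:
  96 * 96 = 9216 = 95 * 97 + 1.
Step 3: Since 9216 mod 97 = 1, the inverse is x = 96.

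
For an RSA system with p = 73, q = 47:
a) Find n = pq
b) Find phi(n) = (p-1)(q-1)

Step 1: n = p * q = 73 * 47 = 3431.
Step 2: phi(n) = (p-1)(q-1) = 72 * 46 = 3312.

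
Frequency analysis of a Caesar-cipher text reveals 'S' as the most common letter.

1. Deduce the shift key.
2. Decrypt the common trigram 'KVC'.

Step 1: In English, 'E' is the most frequent letter (12.7%).
Step 2: The most frequent ciphertext letter is 'S' (position 18).
Step 3: Shift = (18 - 4) mod 26 = 14.
Step 4: Decrypt 'KVC' by shifting back 14:
  K -> W
  V -> H
  C -> O
Step 5: 'KVC' decrypts to 'WHO'.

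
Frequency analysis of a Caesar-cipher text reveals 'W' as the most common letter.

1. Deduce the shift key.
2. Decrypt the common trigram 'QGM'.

Step 1: In English, 'E' is the most frequent letter (12.7%).
Step 2: The most frequent ciphertext letter is 'W' (position 22).
Step 3: Shift = (22 - 4) mod 26 = 18.
Step 4: Decrypt 'QGM' by shifting back 18:
  Q -> Y
  G -> O
  M -> U
Step 5: 'QGM' decrypts to 'YOU'.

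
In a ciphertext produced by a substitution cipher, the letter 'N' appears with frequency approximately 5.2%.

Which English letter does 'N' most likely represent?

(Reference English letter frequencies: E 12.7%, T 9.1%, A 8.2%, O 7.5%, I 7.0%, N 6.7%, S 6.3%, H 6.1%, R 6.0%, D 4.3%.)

Step 1: The observed frequency is 5.2%.
Step 2: Compare with English frequencies:
  E: 12.7% (difference: 7.5%)
  T: 9.1% (difference: 3.9%)
  A: 8.2% (difference: 3.0%)
  O: 7.5% (difference: 2.3%)
  I: 7.0% (difference: 1.8%)
  N: 6.7% (difference: 1.5%)
  S: 6.3% (difference: 1.1%)
  H: 6.1% (difference: 0.9%)
  R: 6.0% (difference: 0.8%) <-- closest
  D: 4.3% (difference: 0.9%)
Step 3: 'N' most likely represents 'R' (frequency 6.0%).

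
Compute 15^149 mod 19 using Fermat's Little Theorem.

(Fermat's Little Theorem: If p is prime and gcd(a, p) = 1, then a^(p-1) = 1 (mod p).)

Step 1: Since 19 is prime, by Fermat's Little Theorem: 15^18 = 1 (mod 19).
Step 2: Reduce exponent: 149 mod 18 = 5.
Step 3: So 15^149 = 15^5 (mod 19).
Step 4: 15^5 mod 19 = 2.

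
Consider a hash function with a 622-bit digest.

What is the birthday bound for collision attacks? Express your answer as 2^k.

Step 1: The birthday paradox gives collision probability ~50% after sqrt(2^n) = 2^(n/2) hashes.
Step 2: For 622-bit output: 2^(622/2) = 2^311.
Step 3: Approximately 2^311 hash computations needed.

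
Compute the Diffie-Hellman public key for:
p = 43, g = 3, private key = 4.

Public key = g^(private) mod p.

Step 1: A = g^a mod p = 3^4 mod 43.
  3^1 mod 43 = 3
  3^2 mod 43 = (3 * 3) mod 43 = 9
  3^3 mod 43 = (9 * 3) mod 43 = 27
  3^4 mod 43 = (27 * 3) mod 43 = 38
Result: A = 38.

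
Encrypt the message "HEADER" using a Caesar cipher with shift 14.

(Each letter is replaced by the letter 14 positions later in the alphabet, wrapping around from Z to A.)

Step 1: For each letter, shift forward by 14 positions (mod 26).
  H (position 7) -> position (7+14) mod 26 = 21 -> V
  E (position 4) -> position (4+14) mod 26 = 18 -> S
  A (position 0) -> position (0+14) mod 26 = 14 -> O
  D (position 3) -> position (3+14) mod 26 = 17 -> R
  E (position 4) -> position (4+14) mod 26 = 18 -> S
  R (position 17) -> position (17+14) mod 26 = 5 -> F
Result: VSORSF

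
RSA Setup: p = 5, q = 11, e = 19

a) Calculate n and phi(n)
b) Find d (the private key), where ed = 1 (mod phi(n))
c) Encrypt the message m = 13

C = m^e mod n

Step 1: n = 5 * 11 = 55.
Step 2: phi(n) = (5-1)(11-1) = 4 * 10 = 40.
Step 3: Find d = 19^(-1) mod 40 = 19.
  Verify: 19 * 19 = 361 = 1 (mod 40).
Step 4: C = 13^19 mod 55 = 17.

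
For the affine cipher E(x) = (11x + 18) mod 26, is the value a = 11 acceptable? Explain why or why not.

Step 1: Compute gcd(11, 26).
Step 2: gcd(11, 26) = 1.
Since gcd = 1, 11 is coprime with 26, so it is a valid key.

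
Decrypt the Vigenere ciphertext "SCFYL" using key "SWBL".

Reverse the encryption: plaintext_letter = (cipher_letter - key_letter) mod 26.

Step 1: Extend key: SWBLS
Step 2: Decrypt each letter (c - k) mod 26:
  S(18) - S(18) = (18-18) mod 26 = 0 = A
  C(2) - W(22) = (2-22) mod 26 = 6 = G
  F(5) - B(1) = (5-1) mod 26 = 4 = E
  Y(24) - L(11) = (24-11) mod 26 = 13 = N
  L(11) - S(18) = (11-18) mod 26 = 19 = T
Plaintext: AGENT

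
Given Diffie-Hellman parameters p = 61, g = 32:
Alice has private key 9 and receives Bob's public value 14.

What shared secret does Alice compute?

Step 1: s = B^a mod p = 14^9 mod 61.
  14^1 mod 61 = 14
  14^2 mod 61 = (14 * 14) mod 61 = 13
  14^3 mod 61 = (13 * 14) mod 61 = 60
  14^4 mod 61 = (60 * 14) mod 61 = 47
  14^5 mod 61 = (47 * 14) mod 61 = 48
  14^6 mod 61 = (48 * 14) mod 61 = 1
  14^7 mod 61 = (1 * 14) mod 61 = 14
  14^8 mod 61 = (14 * 14) mod 61 = 13
  14^9 mod 61 = (13 * 14) mod 61 = 60
Result: shared secret = 60.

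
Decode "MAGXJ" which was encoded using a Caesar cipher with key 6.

Step 1: Reverse the shift by subtracting 6 from each letter position.
  M (position 12) -> position (12-6) mod 26 = 6 -> G
  A (position 0) -> position (0-6) mod 26 = 20 -> U
  G (position 6) -> position (6-6) mod 26 = 0 -> A
  X (position 23) -> position (23-6) mod 26 = 17 -> R
  J (position 9) -> position (9-6) mod 26 = 3 -> D
Decrypted message: GUARD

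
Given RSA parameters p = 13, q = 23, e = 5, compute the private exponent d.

Step 1: n = 13 * 23 = 299.
Step 2: phi(n) = 12 * 22 = 264.
Step 3: Find d such that 5 * d = 1 (mod 264).
Step 4: d = 5^(-1) mod 264 = 53.
Verification: 5 * 53 = 265 = 1 * 264 + 1.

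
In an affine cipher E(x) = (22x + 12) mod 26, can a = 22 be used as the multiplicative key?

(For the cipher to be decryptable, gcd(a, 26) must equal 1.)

Step 1: Compute gcd(22, 26).
Step 2: gcd(22, 26) = 2.
Since gcd = 2 != 1, 22 shares a common factor with 26, so it cannot be used.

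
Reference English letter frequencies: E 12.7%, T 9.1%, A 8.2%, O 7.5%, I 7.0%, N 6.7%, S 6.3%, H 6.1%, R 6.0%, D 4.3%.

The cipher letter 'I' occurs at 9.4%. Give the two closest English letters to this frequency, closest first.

Step 1: Observed frequency of 'I' is 9.4%.
Step 2: Compute distances to each reference frequency and sort:
  T (9.1%): difference = 0.3% <-- BEST
  A (8.2%): difference = 1.2% <-- RUNNER-UP
  O (7.5%): difference = 1.9%
  I (7.0%): difference = 2.4%
  N (6.7%): difference = 2.7%
Step 3: Most likely is 'T' (9.1%, diff 0.3%); second most likely is 'A' (8.2%, diff 1.2%).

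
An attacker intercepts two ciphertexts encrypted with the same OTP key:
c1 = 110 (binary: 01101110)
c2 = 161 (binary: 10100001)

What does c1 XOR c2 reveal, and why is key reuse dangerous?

Step 1: c1 XOR c2 = (m1 XOR k) XOR (m2 XOR k).
Step 2: By XOR associativity/commutativity: = m1 XOR m2 XOR k XOR k = m1 XOR m2.
Step 3: 01101110 XOR 10100001 = 11001111 = 207.
Step 4: The key cancels out! An attacker learns m1 XOR m2 = 207, revealing the relationship between plaintexts.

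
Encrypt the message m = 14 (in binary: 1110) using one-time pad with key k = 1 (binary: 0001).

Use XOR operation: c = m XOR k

Step 1: Write out the XOR operation bit by bit:
  Message: 1110
  Key:     0001
  XOR:     1111
Step 2: Convert to decimal: 1111 = 15.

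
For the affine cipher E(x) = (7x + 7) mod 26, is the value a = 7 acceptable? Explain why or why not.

Step 1: Compute gcd(7, 26).
Step 2: gcd(7, 26) = 1.
Since gcd = 1, 7 is coprime with 26, so it is a valid key.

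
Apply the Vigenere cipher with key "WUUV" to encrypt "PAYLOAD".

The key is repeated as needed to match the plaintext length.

Step 1: Repeat key to match plaintext length:
  Plaintext: PAYLOAD
  Key:       WUUVWUU
Step 2: Encrypt each letter:
  P(15) + W(22) = (15+22) mod 26 = 11 = L
  A(0) + U(20) = (0+20) mod 26 = 20 = U
  Y(24) + U(20) = (24+20) mod 26 = 18 = S
  L(11) + V(21) = (11+21) mod 26 = 6 = G
  O(14) + W(22) = (14+22) mod 26 = 10 = K
  A(0) + U(20) = (0+20) mod 26 = 20 = U
  D(3) + U(20) = (3+20) mod 26 = 23 = X
Ciphertext: LUSGKUX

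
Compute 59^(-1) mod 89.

Step 1: We need x such that 59 * x = 1 (mod 89).
Step 2: Using the extended Euclidean algorithm or trial:
  59 * 86 = 5074 = 57 * 89 + 1.
Step 3: Since 5074 mod 89 = 1, the inverse is x = 86.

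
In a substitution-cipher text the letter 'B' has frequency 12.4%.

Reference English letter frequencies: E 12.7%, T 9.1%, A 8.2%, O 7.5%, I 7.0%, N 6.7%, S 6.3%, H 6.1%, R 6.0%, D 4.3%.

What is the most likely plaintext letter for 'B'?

Step 1: The observed frequency is 12.4%.
Step 2: Compare with English frequencies:
  E: 12.7% (difference: 0.3%) <-- closest
  T: 9.1% (difference: 3.3%)
  A: 8.2% (difference: 4.2%)
  O: 7.5% (difference: 4.9%)
  I: 7.0% (difference: 5.4%)
  N: 6.7% (difference: 5.7%)
  S: 6.3% (difference: 6.1%)
  H: 6.1% (difference: 6.3%)
  R: 6.0% (difference: 6.4%)
  D: 4.3% (difference: 8.1%)
Step 3: 'B' most likely represents 'E' (frequency 12.7%).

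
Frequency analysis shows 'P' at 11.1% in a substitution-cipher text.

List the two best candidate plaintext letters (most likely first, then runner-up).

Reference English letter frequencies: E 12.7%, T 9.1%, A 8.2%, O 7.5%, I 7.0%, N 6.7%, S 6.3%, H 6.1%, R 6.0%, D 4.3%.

Step 1: Observed frequency of 'P' is 11.1%.
Step 2: Compute distances to each reference frequency and sort:
  E (12.7%): difference = 1.6% <-- BEST
  T (9.1%): difference = 2.0% <-- RUNNER-UP
  A (8.2%): difference = 2.9%
  O (7.5%): difference = 3.6%
  I (7.0%): difference = 4.1%
Step 3: Most likely is 'E' (12.7%, diff 1.6%); second most likely is 'T' (9.1%, diff 2.0%).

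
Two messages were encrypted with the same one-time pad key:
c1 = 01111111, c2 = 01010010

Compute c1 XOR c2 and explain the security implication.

Step 1: c1 XOR c2 = (m1 XOR k) XOR (m2 XOR k).
Step 2: By XOR associativity/commutativity: = m1 XOR m2 XOR k XOR k = m1 XOR m2.
Step 3: 01111111 XOR 01010010 = 00101101 = 45.
Step 4: The key cancels out! An attacker learns m1 XOR m2 = 45, revealing the relationship between plaintexts.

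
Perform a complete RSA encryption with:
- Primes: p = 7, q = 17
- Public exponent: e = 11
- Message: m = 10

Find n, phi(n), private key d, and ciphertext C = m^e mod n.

Step 1: n = 7 * 17 = 119.
Step 2: phi(n) = (7-1)(17-1) = 6 * 16 = 96.
Step 3: Find d = 11^(-1) mod 96 = 35.
  Verify: 11 * 35 = 385 = 1 (mod 96).
Step 4: C = 10^11 mod 119 = 54.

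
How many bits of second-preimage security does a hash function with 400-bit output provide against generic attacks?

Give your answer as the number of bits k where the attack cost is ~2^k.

Step 1: The hash has a 400-bit output.
Step 2: Second-preimage resistance means: given a specific input x, it should be infeasible to find a different y with h(y) = h(x).
With a 400-bit output, a generic search for a second preimage costs about 2^400 evaluations (each trial matches the fixed target with probability 2^-400).
Step 3: Security level = 400 bits.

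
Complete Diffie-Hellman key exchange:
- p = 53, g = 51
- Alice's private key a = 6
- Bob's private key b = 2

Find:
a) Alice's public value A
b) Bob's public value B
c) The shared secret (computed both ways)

Step 1: A = g^a mod p = 51^6 mod 53 = 11.
Step 2: B = g^b mod p = 51^2 mod 53 = 4.
Step 3: Alice computes s = B^a mod p = 4^6 mod 53 = 15.
Step 4: Bob computes s = A^b mod p = 11^2 mod 53 = 15.
Both sides agree: shared secret = 15.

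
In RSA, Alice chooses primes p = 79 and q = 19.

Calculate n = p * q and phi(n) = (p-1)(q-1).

Step 1: n = p * q = 79 * 19 = 1501.
Step 2: phi(n) = (p-1)(q-1) = 78 * 18 = 1404.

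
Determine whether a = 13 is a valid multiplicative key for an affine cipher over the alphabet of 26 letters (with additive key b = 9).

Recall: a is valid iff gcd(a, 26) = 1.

Step 1: Compute gcd(13, 26).
Step 2: gcd(13, 26) = 13.
Since gcd = 13 != 1, 13 shares a common factor with 26, so it cannot be used.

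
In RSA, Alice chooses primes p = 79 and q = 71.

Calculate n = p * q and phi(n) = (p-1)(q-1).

Step 1: n = p * q = 79 * 71 = 5609.
Step 2: phi(n) = (p-1)(q-1) = 78 * 70 = 5460.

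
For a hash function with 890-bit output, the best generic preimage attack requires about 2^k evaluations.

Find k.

Step 1: The hash has a 890-bit output.
Step 2: Preimage resistance means: given a digest h(x), it should be infeasible to find any input that hashes to it.
With a 890-bit output there are 2^890 possible digests, so a generic brute-force preimage search costs about 2^890 evaluations.
Step 3: Security level = 890 bits.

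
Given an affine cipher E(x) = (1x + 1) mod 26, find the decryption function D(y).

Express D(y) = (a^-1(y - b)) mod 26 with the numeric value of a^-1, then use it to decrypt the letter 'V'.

Step 1: Find a^-1, the modular inverse of 1 mod 26.
Step 2: We need 1 * a^-1 = 1 (mod 26).
Step 3: 1 * 1 = 1 = 0 * 26 + 1, so a^-1 = 1.
Step 4: D(y) = 1(y - 1) mod 26.
Step 5: Apply to 'V' (y = 21): D(21) = 1 * (21 - 1) mod 26 = 1 * 20 mod 26 = 20 -> 'U'.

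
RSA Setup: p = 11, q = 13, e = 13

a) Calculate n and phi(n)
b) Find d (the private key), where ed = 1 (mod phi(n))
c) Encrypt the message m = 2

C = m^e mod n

Step 1: n = 11 * 13 = 143.
Step 2: phi(n) = (11-1)(13-1) = 10 * 12 = 120.
Step 3: Find d = 13^(-1) mod 120 = 37.
  Verify: 13 * 37 = 481 = 1 (mod 120).
Step 4: C = 2^13 mod 143 = 41.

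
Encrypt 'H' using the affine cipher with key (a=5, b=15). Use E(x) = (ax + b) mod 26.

Step 1: Convert 'H' to number: x = 7.
Step 2: E(7) = (5 * 7 + 15) mod 26 = 50 mod 26 = 24.
Step 3: Convert 24 back to letter: Y.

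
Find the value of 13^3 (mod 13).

Step 1: Compute 13^3 mod 13 step by step, reducing modulo 13 at each step.
  13^1 mod 13 = 0
  13^2 mod 13 = (0 * 13) mod 13 = 0
  13^3 mod 13 = (0 * 13) mod 13 = 0
Step 2: Result = 0.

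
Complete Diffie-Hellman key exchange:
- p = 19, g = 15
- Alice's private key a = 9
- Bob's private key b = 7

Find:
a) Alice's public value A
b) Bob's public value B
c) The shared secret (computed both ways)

Step 1: A = g^a mod p = 15^9 mod 19 = 18.
Step 2: B = g^b mod p = 15^7 mod 19 = 13.
Step 3: Alice computes s = B^a mod p = 13^9 mod 19 = 18.
Step 4: Bob computes s = A^b mod p = 18^7 mod 19 = 18.
Both sides agree: shared secret = 18.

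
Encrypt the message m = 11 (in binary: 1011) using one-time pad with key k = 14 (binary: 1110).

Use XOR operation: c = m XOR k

Step 1: Write out the XOR operation bit by bit:
  Message: 1011
  Key:     1110
  XOR:     0101
Step 2: Convert to decimal: 0101 = 5.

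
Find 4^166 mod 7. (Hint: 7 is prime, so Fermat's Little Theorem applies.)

Step 1: Since 7 is prime, by Fermat's Little Theorem: 4^6 = 1 (mod 7).
Step 2: Reduce exponent: 166 mod 6 = 4.
Step 3: So 4^166 = 4^4 (mod 7).
Step 4: 4^4 mod 7 = 4.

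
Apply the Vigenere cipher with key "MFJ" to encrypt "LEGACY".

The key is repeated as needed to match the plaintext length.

Step 1: Repeat key to match plaintext length:
  Plaintext: LEGACY
  Key:       MFJMFJ
Step 2: Encrypt each letter:
  L(11) + M(12) = (11+12) mod 26 = 23 = X
  E(4) + F(5) = (4+5) mod 26 = 9 = J
  G(6) + J(9) = (6+9) mod 26 = 15 = P
  A(0) + M(12) = (0+12) mod 26 = 12 = M
  C(2) + F(5) = (2+5) mod 26 = 7 = H
  Y(24) + J(9) = (24+9) mod 26 = 7 = H
Ciphertext: XJPMHH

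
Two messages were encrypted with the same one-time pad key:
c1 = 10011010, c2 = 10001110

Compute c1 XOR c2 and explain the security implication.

Step 1: c1 XOR c2 = (m1 XOR k) XOR (m2 XOR k).
Step 2: By XOR associativity/commutativity: = m1 XOR m2 XOR k XOR k = m1 XOR m2.
Step 3: 10011010 XOR 10001110 = 00010100 = 20.
Step 4: The key cancels out! An attacker learns m1 XOR m2 = 20, revealing the relationship between plaintexts.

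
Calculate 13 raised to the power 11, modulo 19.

Step 1: Compute 13^11 mod 19 step by step, reducing modulo 19 at each step.
  13^1 mod 19 = 13
  13^2 mod 19 = (13 * 13) mod 19 = 17
  13^3 mod 19 = (17 * 13) mod 19 = 12
  13^4 mod 19 = (12 * 13) mod 19 = 4
  13^5 mod 19 = (4 * 13) mod 19 = 14
  13^6 mod 19 = (14 * 13) mod 19 = 11
  13^7 mod 19 = (11 * 13) mod 19 = 10
  13^8 mod 19 = (10 * 13) mod 19 = 16
  13^9 mod 19 = (16 * 13) mod 19 = 18
  13^10 mod 19 = (18 * 13) mod 19 = 6
  13^11 mod 19 = (6 * 13) mod 19 = 2
Step 2: Result = 2.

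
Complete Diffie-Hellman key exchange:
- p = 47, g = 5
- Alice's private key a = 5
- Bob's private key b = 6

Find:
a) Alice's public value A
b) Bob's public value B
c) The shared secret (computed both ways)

Step 1: A = g^a mod p = 5^5 mod 47 = 23.
Step 2: B = g^b mod p = 5^6 mod 47 = 21.
Step 3: Alice computes s = B^a mod p = 21^5 mod 47 = 36.
Step 4: Bob computes s = A^b mod p = 23^6 mod 47 = 36.
Both sides agree: shared secret = 36.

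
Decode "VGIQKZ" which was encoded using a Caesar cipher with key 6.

Step 1: Reverse the shift by subtracting 6 from each letter position.
  V (position 21) -> position (21-6) mod 26 = 15 -> P
  G (position 6) -> position (6-6) mod 26 = 0 -> A
  I (position 8) -> position (8-6) mod 26 = 2 -> C
  Q (position 16) -> position (16-6) mod 26 = 10 -> K
  K (position 10) -> position (10-6) mod 26 = 4 -> E
  Z (position 25) -> position (25-6) mod 26 = 19 -> T
Decrypted message: PACKET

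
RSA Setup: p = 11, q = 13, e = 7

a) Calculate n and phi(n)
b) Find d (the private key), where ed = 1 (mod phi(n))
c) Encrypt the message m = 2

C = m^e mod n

Step 1: n = 11 * 13 = 143.
Step 2: phi(n) = (11-1)(13-1) = 10 * 12 = 120.
Step 3: Find d = 7^(-1) mod 120 = 103.
  Verify: 7 * 103 = 721 = 1 (mod 120).
Step 4: C = 2^7 mod 143 = 128.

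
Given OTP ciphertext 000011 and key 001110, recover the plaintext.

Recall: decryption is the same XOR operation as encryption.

Step 1: XOR ciphertext with key:
  Ciphertext: 000011
  Key:        001110
  XOR:        001101
Step 2: Plaintext = 001101 = 13 in decimal.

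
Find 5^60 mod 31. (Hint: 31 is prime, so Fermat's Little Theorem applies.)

Step 1: Since 31 is prime, by Fermat's Little Theorem: 5^30 = 1 (mod 31).
Step 2: Reduce exponent: 60 mod 30 = 0.
Step 3: So 5^60 = 5^0 (mod 31).
Step 4: 5^0 mod 31 = 1.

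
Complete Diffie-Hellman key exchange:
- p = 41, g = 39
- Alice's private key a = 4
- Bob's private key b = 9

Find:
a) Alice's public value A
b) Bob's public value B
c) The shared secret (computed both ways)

Step 1: A = g^a mod p = 39^4 mod 41 = 16.
Step 2: B = g^b mod p = 39^9 mod 41 = 21.
Step 3: Alice computes s = B^a mod p = 21^4 mod 41 = 18.
Step 4: Bob computes s = A^b mod p = 16^9 mod 41 = 18.
Both sides agree: shared secret = 18.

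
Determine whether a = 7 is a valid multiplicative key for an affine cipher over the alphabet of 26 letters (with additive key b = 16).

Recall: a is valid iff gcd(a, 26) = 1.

Step 1: Compute gcd(7, 26).
Step 2: gcd(7, 26) = 1.
Since gcd = 1, 7 is coprime with 26, so it is a valid key.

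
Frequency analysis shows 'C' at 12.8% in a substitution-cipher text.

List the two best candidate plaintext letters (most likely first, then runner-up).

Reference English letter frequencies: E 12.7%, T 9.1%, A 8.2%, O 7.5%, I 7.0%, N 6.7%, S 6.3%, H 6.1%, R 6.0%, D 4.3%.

Step 1: Observed frequency of 'C' is 12.8%.
Step 2: Compute distances to each reference frequency and sort:
  E (12.7%): difference = 0.1% <-- BEST
  T (9.1%): difference = 3.7% <-- RUNNER-UP
  A (8.2%): difference = 4.6%
  O (7.5%): difference = 5.3%
  I (7.0%): difference = 5.8%
Step 3: Most likely is 'E' (12.7%, diff 0.1%); second most likely is 'T' (9.1%, diff 3.7%).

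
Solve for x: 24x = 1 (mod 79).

Step 1: We need x such that 24 * x = 1 (mod 79).
Step 2: Using the extended Euclidean algorithm or trial:
  24 * 56 = 1344 = 17 * 79 + 1.
Step 3: Since 1344 mod 79 = 1, the inverse is x = 56.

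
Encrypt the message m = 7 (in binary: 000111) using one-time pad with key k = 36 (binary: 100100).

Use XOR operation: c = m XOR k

Step 1: Write out the XOR operation bit by bit:
  Message: 000111
  Key:     100100
  XOR:     100011
Step 2: Convert to decimal: 100011 = 35.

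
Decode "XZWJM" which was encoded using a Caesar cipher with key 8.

Step 1: Reverse the shift by subtracting 8 from each letter position.
  X (position 23) -> position (23-8) mod 26 = 15 -> P
  Z (position 25) -> position (25-8) mod 26 = 17 -> R
  W (position 22) -> position (22-8) mod 26 = 14 -> O
  J (position 9) -> position (9-8) mod 26 = 1 -> B
  M (position 12) -> position (12-8) mod 26 = 4 -> E
Decrypted message: PROBE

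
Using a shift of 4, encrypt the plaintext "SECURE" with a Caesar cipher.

Step 1: For each letter, shift forward by 4 positions (mod 26).
  S (position 18) -> position (18+4) mod 26 = 22 -> W
  E (position 4) -> position (4+4) mod 26 = 8 -> I
  C (position 2) -> position (2+4) mod 26 = 6 -> G
  U (position 20) -> position (20+4) mod 26 = 24 -> Y
  R (position 17) -> position (17+4) mod 26 = 21 -> V
  E (position 4) -> position (4+4) mod 26 = 8 -> I
Result: WIGYVI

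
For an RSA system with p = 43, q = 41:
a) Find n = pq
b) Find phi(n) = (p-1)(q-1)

Step 1: n = p * q = 43 * 41 = 1763.
Step 2: phi(n) = (p-1)(q-1) = 42 * 40 = 1680.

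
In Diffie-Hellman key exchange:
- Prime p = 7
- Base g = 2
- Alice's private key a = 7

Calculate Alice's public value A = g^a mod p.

Step 1: A = g^a mod p = 2^7 mod 7.
  2^1 mod 7 = 2
  2^2 mod 7 = (2 * 2) mod 7 = 4
  2^3 mod 7 = (4 * 2) mod 7 = 1
  2^4 mod 7 = (1 * 2) mod 7 = 2
  2^5 mod 7 = (2 * 2) mod 7 = 4
  2^6 mod 7 = (4 * 2) mod 7 = 1
  2^7 mod 7 = (1 * 2) mod 7 = 2
Result: A = 2.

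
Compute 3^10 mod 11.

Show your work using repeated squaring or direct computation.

Step 1: Compute 3^10 mod 11 step by step, reducing modulo 11 at each step.
  3^1 mod 11 = 3
  3^2 mod 11 = (3 * 3) mod 11 = 9
  3^3 mod 11 = (9 * 3) mod 11 = 5
  3^4 mod 11 = (5 * 3) mod 11 = 4
  3^5 mod 11 = (4 * 3) mod 11 = 1
  3^6 mod 11 = (1 * 3) mod 11 = 3
  3^7 mod 11 = (3 * 3) mod 11 = 9
  3^8 mod 11 = (9 * 3) mod 11 = 5
  3^9 mod 11 = (5 * 3) mod 11 = 4
  3^10 mod 11 = (4 * 3) mod 11 = 1
Step 2: Result = 1.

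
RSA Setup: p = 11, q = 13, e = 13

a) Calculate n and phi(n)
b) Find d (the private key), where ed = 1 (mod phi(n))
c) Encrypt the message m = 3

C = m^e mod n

Step 1: n = 11 * 13 = 143.
Step 2: phi(n) = (11-1)(13-1) = 10 * 12 = 120.
Step 3: Find d = 13^(-1) mod 120 = 37.
  Verify: 13 * 37 = 481 = 1 (mod 120).
Step 4: C = 3^13 mod 143 = 16.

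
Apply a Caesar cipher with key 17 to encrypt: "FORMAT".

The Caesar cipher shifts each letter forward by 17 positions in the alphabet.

Step 1: For each letter, shift forward by 17 positions (mod 26).
  F (position 5) -> position (5+17) mod 26 = 22 -> W
  O (position 14) -> position (14+17) mod 26 = 5 -> F
  R (position 17) -> position (17+17) mod 26 = 8 -> I
  M (position 12) -> position (12+17) mod 26 = 3 -> D
  A (position 0) -> position (0+17) mod 26 = 17 -> R
  T (position 19) -> position (19+17) mod 26 = 10 -> K
Result: WFIDRK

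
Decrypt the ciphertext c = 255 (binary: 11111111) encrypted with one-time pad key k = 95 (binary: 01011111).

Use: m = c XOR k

Step 1: XOR ciphertext with key:
  Ciphertext: 11111111
  Key:        01011111
  XOR:        10100000
Step 2: Plaintext = 10100000 = 160 in decimal.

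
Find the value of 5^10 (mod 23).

Step 1: Compute 5^10 mod 23 step by step, reducing modulo 23 at each step.
  5^1 mod 23 = 5
  5^2 mod 23 = (5 * 5) mod 23 = 2
  5^3 mod 23 = (2 * 5) mod 23 = 10
  5^4 mod 23 = (10 * 5) mod 23 = 4
  5^5 mod 23 = (4 * 5) mod 23 = 20
  5^6 mod 23 = (20 * 5) mod 23 = 8
  5^7 mod 23 = (8 * 5) mod 23 = 17
  5^8 mod 23 = (17 * 5) mod 23 = 16
  5^9 mod 23 = (16 * 5) mod 23 = 11
  5^10 mod 23 = (11 * 5) mod 23 = 9
Step 2: Result = 9.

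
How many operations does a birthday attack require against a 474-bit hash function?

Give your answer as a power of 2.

Step 1: The birthday paradox gives collision probability ~50% after sqrt(2^n) = 2^(n/2) hashes.
Step 2: For 474-bit output: 2^(474/2) = 2^237.
Step 3: Approximately 2^237 hash computations needed.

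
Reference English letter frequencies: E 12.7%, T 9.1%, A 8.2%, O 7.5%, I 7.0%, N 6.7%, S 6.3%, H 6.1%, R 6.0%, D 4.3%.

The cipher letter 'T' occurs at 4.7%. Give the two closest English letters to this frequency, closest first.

Step 1: Observed frequency of 'T' is 4.7%.
Step 2: Compute distances to each reference frequency and sort:
  D (4.3%): difference = 0.4% <-- BEST
  R (6.0%): difference = 1.3% <-- RUNNER-UP
  H (6.1%): difference = 1.4%
  S (6.3%): difference = 1.6%
  N (6.7%): difference = 2.0%
Step 3: Most likely is 'D' (4.3%, diff 0.4%); second most likely is 'R' (6.0%, diff 1.3%).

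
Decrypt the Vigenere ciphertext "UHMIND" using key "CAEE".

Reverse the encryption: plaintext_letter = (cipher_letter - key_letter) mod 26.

Step 1: Extend key: CAEECA
Step 2: Decrypt each letter (c - k) mod 26:
  U(20) - C(2) = (20-2) mod 26 = 18 = S
  H(7) - A(0) = (7-0) mod 26 = 7 = H
  M(12) - E(4) = (12-4) mod 26 = 8 = I
  I(8) - E(4) = (8-4) mod 26 = 4 = E
  N(13) - C(2) = (13-2) mod 26 = 11 = L
  D(3) - A(0) = (3-0) mod 26 = 3 = D
Plaintext: SHIELD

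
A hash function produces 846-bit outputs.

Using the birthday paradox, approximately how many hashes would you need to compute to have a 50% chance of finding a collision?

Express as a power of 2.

Step 1: The birthday paradox gives collision probability ~50% after sqrt(2^n) = 2^(n/2) hashes.
Step 2: For 846-bit output: 2^(846/2) = 2^423.
Step 3: Approximately 2^423 hash computations needed.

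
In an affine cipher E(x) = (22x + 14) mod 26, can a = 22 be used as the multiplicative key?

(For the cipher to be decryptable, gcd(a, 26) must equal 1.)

Step 1: Compute gcd(22, 26).
Step 2: gcd(22, 26) = 2.
Since gcd = 2 != 1, 22 shares a common factor with 26, so it cannot be used.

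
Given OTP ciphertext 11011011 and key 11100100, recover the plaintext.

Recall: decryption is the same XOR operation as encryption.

Step 1: XOR ciphertext with key:
  Ciphertext: 11011011
  Key:        11100100
  XOR:        00111111
Step 2: Plaintext = 00111111 = 63 in decimal.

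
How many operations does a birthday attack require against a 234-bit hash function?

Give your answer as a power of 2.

Step 1: The birthday paradox gives collision probability ~50% after sqrt(2^n) = 2^(n/2) hashes.
Step 2: For 234-bit output: 2^(234/2) = 2^117.
Step 3: Approximately 2^117 hash computations needed.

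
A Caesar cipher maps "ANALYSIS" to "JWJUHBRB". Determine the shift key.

Step 1: Compare first letters: A (position 0) -> J (position 9).
Step 2: Shift = (9 - 0) mod 26 = 9.
The shift value is 9.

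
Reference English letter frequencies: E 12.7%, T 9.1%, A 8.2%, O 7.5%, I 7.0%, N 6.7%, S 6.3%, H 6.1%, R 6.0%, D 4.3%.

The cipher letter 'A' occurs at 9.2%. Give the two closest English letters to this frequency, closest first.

Step 1: Observed frequency of 'A' is 9.2%.
Step 2: Compute distances to each reference frequency and sort:
  T (9.1%): difference = 0.1% <-- BEST
  A (8.2%): difference = 1.0% <-- RUNNER-UP
  O (7.5%): difference = 1.7%
  I (7.0%): difference = 2.2%
  N (6.7%): difference = 2.5%
Step 3: Most likely is 'T' (9.1%, diff 0.1%); second most likely is 'A' (8.2%, diff 1.0%).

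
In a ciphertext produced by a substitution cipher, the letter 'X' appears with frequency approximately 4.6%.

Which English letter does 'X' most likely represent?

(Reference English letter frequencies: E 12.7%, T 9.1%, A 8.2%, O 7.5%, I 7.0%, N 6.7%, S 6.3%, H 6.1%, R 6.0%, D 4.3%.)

Step 1: The observed frequency is 4.6%.
Step 2: Compare with English frequencies:
  E: 12.7% (difference: 8.1%)
  T: 9.1% (difference: 4.5%)
  A: 8.2% (difference: 3.6%)
  O: 7.5% (difference: 2.9%)
  I: 7.0% (difference: 2.4%)
  N: 6.7% (difference: 2.1%)
  S: 6.3% (difference: 1.7%)
  H: 6.1% (difference: 1.5%)
  R: 6.0% (difference: 1.4%)
  D: 4.3% (difference: 0.3%) <-- closest
Step 3: 'X' most likely represents 'D' (frequency 4.3%).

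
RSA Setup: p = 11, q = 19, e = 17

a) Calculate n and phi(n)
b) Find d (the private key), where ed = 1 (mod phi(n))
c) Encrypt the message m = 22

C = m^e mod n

Step 1: n = 11 * 19 = 209.
Step 2: phi(n) = (11-1)(19-1) = 10 * 18 = 180.
Step 3: Find d = 17^(-1) mod 180 = 53.
  Verify: 17 * 53 = 901 = 1 (mod 180).
Step 4: C = 22^17 mod 209 = 165.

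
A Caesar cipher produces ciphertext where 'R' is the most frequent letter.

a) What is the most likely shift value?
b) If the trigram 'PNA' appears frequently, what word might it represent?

Step 1: In English, 'E' is the most frequent letter (12.7%).
Step 2: The most frequent ciphertext letter is 'R' (position 17).
Step 3: Shift = (17 - 4) mod 26 = 13.
Step 4: Decrypt 'PNA' by shifting back 13:
  P -> C
  N -> A
  A -> N
Step 5: 'PNA' decrypts to 'CAN'.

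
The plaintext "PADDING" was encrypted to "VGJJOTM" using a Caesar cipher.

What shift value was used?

Step 1: Compare first letters: P (position 15) -> V (position 21).
Step 2: Shift = (21 - 15) mod 26 = 6.
The shift value is 6.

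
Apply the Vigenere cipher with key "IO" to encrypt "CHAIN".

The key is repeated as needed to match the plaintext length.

Step 1: Repeat key to match plaintext length:
  Plaintext: CHAIN
  Key:       IOIOI
Step 2: Encrypt each letter:
  C(2) + I(8) = (2+8) mod 26 = 10 = K
  H(7) + O(14) = (7+14) mod 26 = 21 = V
  A(0) + I(8) = (0+8) mod 26 = 8 = I
  I(8) + O(14) = (8+14) mod 26 = 22 = W
  N(13) + I(8) = (13+8) mod 26 = 21 = V
Ciphertext: KVIWV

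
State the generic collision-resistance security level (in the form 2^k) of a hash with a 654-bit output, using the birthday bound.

Step 1: The birthday paradox gives collision probability ~50% after sqrt(2^n) = 2^(n/2) hashes.
Step 2: For 654-bit output: 2^(654/2) = 2^327.
Step 3: Approximately 2^327 hash computations needed.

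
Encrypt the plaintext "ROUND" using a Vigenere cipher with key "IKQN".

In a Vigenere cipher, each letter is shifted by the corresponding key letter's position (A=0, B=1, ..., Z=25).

Step 1: Repeat key to match plaintext length:
  Plaintext: ROUND
  Key:       IKQNI
Step 2: Encrypt each letter:
  R(17) + I(8) = (17+8) mod 26 = 25 = Z
  O(14) + K(10) = (14+10) mod 26 = 24 = Y
  U(20) + Q(16) = (20+16) mod 26 = 10 = K
  N(13) + N(13) = (13+13) mod 26 = 0 = A
  D(3) + I(8) = (3+8) mod 26 = 11 = L
Ciphertext: ZYKAL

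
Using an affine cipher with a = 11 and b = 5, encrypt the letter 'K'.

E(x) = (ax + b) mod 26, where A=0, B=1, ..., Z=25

Step 1: Convert 'K' to number: x = 10.
Step 2: E(10) = (11 * 10 + 5) mod 26 = 115 mod 26 = 11.
Step 3: Convert 11 back to letter: L.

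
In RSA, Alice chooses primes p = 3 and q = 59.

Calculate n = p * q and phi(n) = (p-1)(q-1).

Step 1: n = p * q = 3 * 59 = 177.
Step 2: phi(n) = (p-1)(q-1) = 2 * 58 = 116.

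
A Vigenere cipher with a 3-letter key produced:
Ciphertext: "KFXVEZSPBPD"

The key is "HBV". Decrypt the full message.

Step 1: Key 'HBV' has length 3. Extended key: HBVHBVHBVHB
Step 2: Decrypt each position:
  K(10) - H(7) = 3 = D
  F(5) - B(1) = 4 = E
  X(23) - V(21) = 2 = C
  V(21) - H(7) = 14 = O
  E(4) - B(1) = 3 = D
  Z(25) - V(21) = 4 = E
  S(18) - H(7) = 11 = L
  P(15) - B(1) = 14 = O
  B(1) - V(21) = 6 = G
  P(15) - H(7) = 8 = I
  D(3) - B(1) = 2 = C
Plaintext: DECODELOGIC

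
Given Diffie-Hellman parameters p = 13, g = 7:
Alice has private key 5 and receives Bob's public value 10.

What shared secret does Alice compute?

Step 1: s = B^a mod p = 10^5 mod 13.
  10^1 mod 13 = 10
  10^2 mod 13 = (10 * 10) mod 13 = 9
  10^3 mod 13 = (9 * 10) mod 13 = 12
  10^4 mod 13 = (12 * 10) mod 13 = 3
  10^5 mod 13 = (3 * 10) mod 13 = 4
Result: shared secret = 4.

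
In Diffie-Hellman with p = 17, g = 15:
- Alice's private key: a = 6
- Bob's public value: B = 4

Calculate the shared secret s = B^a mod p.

Step 1: s = B^a mod p = 4^6 mod 17.
  4^1 mod 17 = 4
  4^2 mod 17 = (4 * 4) mod 17 = 16
  4^3 mod 17 = (16 * 4) mod 17 = 13
  4^4 mod 17 = (13 * 4) mod 17 = 1
  4^5 mod 17 = (1 * 4) mod 17 = 4
  4^6 mod 17 = (4 * 4) mod 17 = 16
Result: shared secret = 16.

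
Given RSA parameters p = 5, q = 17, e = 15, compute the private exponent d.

Step 1: n = 5 * 17 = 85.
Step 2: phi(n) = 4 * 16 = 64.
Step 3: Find d such that 15 * d = 1 (mod 64).
Step 4: d = 15^(-1) mod 64 = 47.
Verification: 15 * 47 = 705 = 11 * 64 + 1.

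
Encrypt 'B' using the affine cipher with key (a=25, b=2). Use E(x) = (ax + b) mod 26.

Step 1: Convert 'B' to number: x = 1.
Step 2: E(1) = (25 * 1 + 2) mod 26 = 27 mod 26 = 1.
Step 3: Convert 1 back to letter: B.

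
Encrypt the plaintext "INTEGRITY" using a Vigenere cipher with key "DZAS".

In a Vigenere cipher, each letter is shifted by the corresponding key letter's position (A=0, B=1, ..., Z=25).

Step 1: Repeat key to match plaintext length:
  Plaintext: INTEGRITY
  Key:       DZASDZASD
Step 2: Encrypt each letter:
  I(8) + D(3) = (8+3) mod 26 = 11 = L
  N(13) + Z(25) = (13+25) mod 26 = 12 = M
  T(19) + A(0) = (19+0) mod 26 = 19 = T
  E(4) + S(18) = (4+18) mod 26 = 22 = W
  G(6) + D(3) = (6+3) mod 26 = 9 = J
  R(17) + Z(25) = (17+25) mod 26 = 16 = Q
  I(8) + A(0) = (8+0) mod 26 = 8 = I
  T(19) + S(18) = (19+18) mod 26 = 11 = L
  Y(24) + D(3) = (24+3) mod 26 = 1 = B
Ciphertext: LMTWJQILB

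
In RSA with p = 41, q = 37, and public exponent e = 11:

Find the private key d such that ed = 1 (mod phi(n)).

Step 1: n = 41 * 37 = 1517.
Step 2: phi(n) = 40 * 36 = 1440.
Step 3: Find d such that 11 * d = 1 (mod 1440).
Step 4: d = 11^(-1) mod 1440 = 131.
Verification: 11 * 131 = 1441 = 1 * 1440 + 1.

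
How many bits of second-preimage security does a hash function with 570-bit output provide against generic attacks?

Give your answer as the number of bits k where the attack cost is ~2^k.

Step 1: The hash has a 570-bit output.
Step 2: Second-preimage resistance means: given a specific input x, it should be infeasible to find a different y with h(y) = h(x).
With a 570-bit output, a generic search for a second preimage costs about 2^570 evaluations (each trial matches the fixed target with probability 2^-570).
Step 3: Security level = 570 bits.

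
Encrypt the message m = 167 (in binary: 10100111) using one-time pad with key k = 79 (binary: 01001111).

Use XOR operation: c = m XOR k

Step 1: Write out the XOR operation bit by bit:
  Message: 10100111
  Key:     01001111
  XOR:     11101000
Step 2: Convert to decimal: 11101000 = 232.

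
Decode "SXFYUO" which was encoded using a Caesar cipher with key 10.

Step 1: Reverse the shift by subtracting 10 from each letter position.
  S (position 18) -> position (18-10) mod 26 = 8 -> I
  X (position 23) -> position (23-10) mod 26 = 13 -> N
  F (position 5) -> position (5-10) mod 26 = 21 -> V
  Y (position 24) -> position (24-10) mod 26 = 14 -> O
  U (position 20) -> position (20-10) mod 26 = 10 -> K
  O (position 14) -> position (14-10) mod 26 = 4 -> E
Decrypted message: INVOKE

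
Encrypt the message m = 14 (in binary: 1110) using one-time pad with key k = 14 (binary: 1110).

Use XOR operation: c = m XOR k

Step 1: Write out the XOR operation bit by bit:
  Message: 1110
  Key:     1110
  XOR:     0000
Step 2: Convert to decimal: 0000 = 0.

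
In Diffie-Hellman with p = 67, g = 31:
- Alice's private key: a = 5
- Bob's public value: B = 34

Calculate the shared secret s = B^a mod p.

Step 1: s = B^a mod p = 34^5 mod 67.
  34^1 mod 67 = 34
  34^2 mod 67 = (34 * 34) mod 67 = 17
  34^3 mod 67 = (17 * 34) mod 67 = 42
  34^4 mod 67 = (42 * 34) mod 67 = 21
  34^5 mod 67 = (21 * 34) mod 67 = 44
Result: shared secret = 44.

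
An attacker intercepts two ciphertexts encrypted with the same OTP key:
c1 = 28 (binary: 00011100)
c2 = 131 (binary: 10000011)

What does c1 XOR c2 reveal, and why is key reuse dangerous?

Step 1: c1 XOR c2 = (m1 XOR k) XOR (m2 XOR k).
Step 2: By XOR associativity/commutativity: = m1 XOR m2 XOR k XOR k = m1 XOR m2.
Step 3: 00011100 XOR 10000011 = 10011111 = 159.
Step 4: The key cancels out! An attacker learns m1 XOR m2 = 159, revealing the relationship between plaintexts.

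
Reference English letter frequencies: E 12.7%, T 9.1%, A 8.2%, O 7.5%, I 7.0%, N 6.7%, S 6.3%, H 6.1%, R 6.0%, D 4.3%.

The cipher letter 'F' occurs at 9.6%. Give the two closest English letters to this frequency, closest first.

Step 1: Observed frequency of 'F' is 9.6%.
Step 2: Compute distances to each reference frequency and sort:
  T (9.1%): difference = 0.5% <-- BEST
  A (8.2%): difference = 1.4% <-- RUNNER-UP
  O (7.5%): difference = 2.1%
  I (7.0%): difference = 2.6%
  N (6.7%): difference = 2.9%
Step 3: Most likely is 'T' (9.1%, diff 0.5%); second most likely is 'A' (8.2%, diff 1.4%).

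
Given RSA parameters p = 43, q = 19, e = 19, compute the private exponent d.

Step 1: n = 43 * 19 = 817.
Step 2: phi(n) = 42 * 18 = 756.
Step 3: Find d such that 19 * d = 1 (mod 756).
Step 4: d = 19^(-1) mod 756 = 199.
Verification: 19 * 199 = 3781 = 5 * 756 + 1.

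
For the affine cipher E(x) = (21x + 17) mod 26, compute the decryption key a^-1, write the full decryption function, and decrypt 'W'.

Step 1: Find a^-1, the modular inverse of 21 mod 26.
Step 2: We need 21 * a^-1 = 1 (mod 26).
Step 3: 21 * 5 = 105 = 4 * 26 + 1, so a^-1 = 5.
Step 4: D(y) = 5(y - 17) mod 26.
Step 5: Apply to 'W' (y = 22): D(22) = 5 * (22 - 17) mod 26 = 5 * 5 mod 26 = 25 -> 'Z'.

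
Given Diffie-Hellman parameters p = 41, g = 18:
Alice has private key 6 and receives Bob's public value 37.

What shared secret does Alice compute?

Step 1: s = B^a mod p = 37^6 mod 41.
  37^1 mod 41 = 37
  37^2 mod 41 = (37 * 37) mod 41 = 16
  37^3 mod 41 = (16 * 37) mod 41 = 18
  37^4 mod 41 = (18 * 37) mod 41 = 10
  37^5 mod 41 = (10 * 37) mod 41 = 1
  37^6 mod 41 = (1 * 37) mod 41 = 37
Result: shared secret = 37.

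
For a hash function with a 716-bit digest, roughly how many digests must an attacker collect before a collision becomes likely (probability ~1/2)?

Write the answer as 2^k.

Step 1: The birthday paradox gives collision probability ~50% after sqrt(2^n) = 2^(n/2) hashes.
Step 2: For 716-bit output: 2^(716/2) = 2^358.
Step 3: Approximately 2^358 hash computations needed.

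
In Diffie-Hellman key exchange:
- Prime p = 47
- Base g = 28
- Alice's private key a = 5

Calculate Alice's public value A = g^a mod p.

Step 1: A = g^a mod p = 28^5 mod 47.
  28^1 mod 47 = 28
  28^2 mod 47 = (28 * 28) mod 47 = 32
  28^3 mod 47 = (32 * 28) mod 47 = 3
  28^4 mod 47 = (3 * 28) mod 47 = 37
  28^5 mod 47 = (37 * 28) mod 47 = 2
Result: A = 2.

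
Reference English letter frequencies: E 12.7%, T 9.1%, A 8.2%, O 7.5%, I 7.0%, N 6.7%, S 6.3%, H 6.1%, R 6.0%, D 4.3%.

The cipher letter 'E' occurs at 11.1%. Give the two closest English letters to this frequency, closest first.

Step 1: Observed frequency of 'E' is 11.1%.
Step 2: Compute distances to each reference frequency and sort:
  E (12.7%): difference = 1.6% <-- BEST
  T (9.1%): difference = 2.0% <-- RUNNER-UP
  A (8.2%): difference = 2.9%
  O (7.5%): difference = 3.6%
  I (7.0%): difference = 4.1%
Step 3: Most likely is 'E' (12.7%, diff 1.6%); second most likely is 'T' (9.1%, diff 2.0%).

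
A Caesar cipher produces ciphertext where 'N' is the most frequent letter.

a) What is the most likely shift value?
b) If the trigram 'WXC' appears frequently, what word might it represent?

Step 1: In English, 'E' is the most frequent letter (12.7%).
Step 2: The most frequent ciphertext letter is 'N' (position 13).
Step 3: Shift = (13 - 4) mod 26 = 9.
Step 4: Decrypt 'WXC' by shifting back 9:
  W -> N
  X -> O
  C -> T
Step 5: 'WXC' decrypts to 'NOT'.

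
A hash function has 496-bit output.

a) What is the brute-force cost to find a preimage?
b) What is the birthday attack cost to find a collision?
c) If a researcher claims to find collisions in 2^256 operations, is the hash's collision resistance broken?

Step 1: Preimage resistance requires brute-force of 2^496 operations.
Step 2: Collision resistance (birthday bound) = 2^(496/2) = 2^248.
Step 3: The claimed attack costs 2^256 operations.
Step 4: Since 2^256 >= 2^248, the claimed attack is no faster than the generic birthday attack, so this does not break collision resistance.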